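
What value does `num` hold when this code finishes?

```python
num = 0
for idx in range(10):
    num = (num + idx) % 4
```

Let's trace through this code step by step.

Initialize: num = 0
Entering loop: for idx in range(10):

After execution: num = 1
1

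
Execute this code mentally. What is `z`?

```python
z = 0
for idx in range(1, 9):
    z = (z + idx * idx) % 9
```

Let's trace through this code step by step.

Initialize: z = 0
Entering loop: for idx in range(1, 9):

After execution: z = 6
6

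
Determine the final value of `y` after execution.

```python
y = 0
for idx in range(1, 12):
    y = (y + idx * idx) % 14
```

Let's trace through this code step by step.

Initialize: y = 0
Entering loop: for idx in range(1, 12):

After execution: y = 2
2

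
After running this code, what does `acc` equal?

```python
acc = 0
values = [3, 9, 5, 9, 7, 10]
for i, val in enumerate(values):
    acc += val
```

Let's trace through this code step by step.

Initialize: acc = 0
Initialize: values = [3, 9, 5, 9, 7, 10]
Entering loop: for i, val in enumerate(values):

After execution: acc = 43
43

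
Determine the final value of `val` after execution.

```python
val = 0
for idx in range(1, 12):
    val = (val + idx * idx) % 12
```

Let's trace through this code step by step.

Initialize: val = 0
Entering loop: for idx in range(1, 12):

After execution: val = 2
2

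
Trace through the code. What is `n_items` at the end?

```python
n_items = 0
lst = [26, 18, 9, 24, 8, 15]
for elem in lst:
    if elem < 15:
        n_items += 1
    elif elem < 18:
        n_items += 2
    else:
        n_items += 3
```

Let's trace through this code step by step.

Initialize: n_items = 0
Initialize: lst = [26, 18, 9, 24, 8, 15]
Entering loop: for elem in lst:

After execution: n_items = 13
13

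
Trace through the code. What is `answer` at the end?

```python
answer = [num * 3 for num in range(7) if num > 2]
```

Let's trace through this code step by step.

Initialize: answer = [num * 3 for num in range(7) if num > 2]

After execution: answer = [9, 12, 15, 18]
[9, 12, 15, 18]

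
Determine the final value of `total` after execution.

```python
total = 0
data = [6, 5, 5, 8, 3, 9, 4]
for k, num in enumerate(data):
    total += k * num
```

Let's trace through this code step by step.

Initialize: total = 0
Initialize: data = [6, 5, 5, 8, 3, 9, 4]
Entering loop: for k, num in enumerate(data):

After execution: total = 120
120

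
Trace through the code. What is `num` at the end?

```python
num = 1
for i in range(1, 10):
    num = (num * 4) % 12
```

Let's trace through this code step by step.

Initialize: num = 1
Entering loop: for i in range(1, 10):

After execution: num = 4
4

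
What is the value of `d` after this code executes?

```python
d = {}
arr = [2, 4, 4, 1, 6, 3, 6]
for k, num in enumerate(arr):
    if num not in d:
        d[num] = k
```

Let's trace through this code step by step.

Initialize: d = {}
Initialize: arr = [2, 4, 4, 1, 6, 3, 6]
Entering loop: for k, num in enumerate(arr):

After execution: d = {2: 0, 4: 1, 1: 3, 6: 4, 3: 5}
{2: 0, 4: 1, 1: 3, 6: 4, 3: 5}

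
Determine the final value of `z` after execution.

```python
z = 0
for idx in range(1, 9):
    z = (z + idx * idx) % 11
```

Let's trace through this code step by step.

Initialize: z = 0
Entering loop: for idx in range(1, 9):

After execution: z = 6
6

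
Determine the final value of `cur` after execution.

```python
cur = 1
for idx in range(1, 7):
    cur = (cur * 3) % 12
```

Let's trace through this code step by step.

Initialize: cur = 1
Entering loop: for idx in range(1, 7):

After execution: cur = 9
9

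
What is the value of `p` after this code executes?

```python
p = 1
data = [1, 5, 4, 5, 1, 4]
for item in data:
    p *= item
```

Let's trace through this code step by step.

Initialize: p = 1
Initialize: data = [1, 5, 4, 5, 1, 4]
Entering loop: for item in data:

After execution: p = 400
400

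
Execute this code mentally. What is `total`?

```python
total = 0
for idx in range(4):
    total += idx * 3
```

Let's trace through this code step by step.

Initialize: total = 0
Entering loop: for idx in range(4):

After execution: total = 18
18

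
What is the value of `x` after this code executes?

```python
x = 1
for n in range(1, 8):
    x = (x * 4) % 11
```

Let's trace through this code step by step.

Initialize: x = 1
Entering loop: for n in range(1, 8):

After execution: x = 5
5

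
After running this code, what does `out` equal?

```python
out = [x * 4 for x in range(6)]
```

Let's trace through this code step by step.

Initialize: out = [x * 4 for x in range(6)]

After execution: out = [0, 4, 8, 12, 16, 20]
[0, 4, 8, 12, 16, 20]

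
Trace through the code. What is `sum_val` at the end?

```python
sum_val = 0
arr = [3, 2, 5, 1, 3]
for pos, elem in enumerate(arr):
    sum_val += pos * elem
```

Let's trace through this code step by step.

Initialize: sum_val = 0
Initialize: arr = [3, 2, 5, 1, 3]
Entering loop: for pos, elem in enumerate(arr):

After execution: sum_val = 27
27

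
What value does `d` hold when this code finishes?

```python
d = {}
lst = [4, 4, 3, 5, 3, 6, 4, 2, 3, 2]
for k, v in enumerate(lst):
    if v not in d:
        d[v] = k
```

Let's trace through this code step by step.

Initialize: d = {}
Initialize: lst = [4, 4, 3, 5, 3, 6, 4, 2, 3, 2]
Entering loop: for k, v in enumerate(lst):

After execution: d = {4: 0, 3: 2, 5: 3, 6: 5, 2: 7}
{4: 0, 3: 2, 5: 3, 6: 5, 2: 7}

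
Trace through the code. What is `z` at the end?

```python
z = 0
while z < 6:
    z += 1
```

Let's trace through this code step by step.

Initialize: z = 0
Entering loop: while z < 6:

After execution: z = 6
6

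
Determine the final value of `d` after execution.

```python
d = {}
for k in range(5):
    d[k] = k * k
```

Let's trace through this code step by step.

Initialize: d = {}
Entering loop: for k in range(5):

After execution: d = {0: 0, 1: 1, 2: 4, 3: 9, 4: 16}
{0: 0, 1: 1, 2: 4, 3: 9, 4: 16}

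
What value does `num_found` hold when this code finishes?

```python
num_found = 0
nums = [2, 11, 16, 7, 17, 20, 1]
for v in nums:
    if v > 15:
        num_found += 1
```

Let's trace through this code step by step.

Initialize: num_found = 0
Initialize: nums = [2, 11, 16, 7, 17, 20, 1]
Entering loop: for v in nums:

After execution: num_found = 3
3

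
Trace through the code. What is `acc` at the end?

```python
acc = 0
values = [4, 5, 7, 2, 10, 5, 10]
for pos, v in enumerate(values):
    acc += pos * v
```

Let's trace through this code step by step.

Initialize: acc = 0
Initialize: values = [4, 5, 7, 2, 10, 5, 10]
Entering loop: for pos, v in enumerate(values):

After execution: acc = 150
150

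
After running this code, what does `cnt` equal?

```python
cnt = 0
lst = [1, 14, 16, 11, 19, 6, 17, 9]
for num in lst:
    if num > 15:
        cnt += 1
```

Let's trace through this code step by step.

Initialize: cnt = 0
Initialize: lst = [1, 14, 16, 11, 19, 6, 17, 9]
Entering loop: for num in lst:

After execution: cnt = 3
3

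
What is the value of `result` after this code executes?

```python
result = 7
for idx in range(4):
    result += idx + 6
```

Let's trace through this code step by step.

Initialize: result = 7
Entering loop: for idx in range(4):

After execution: result = 37
37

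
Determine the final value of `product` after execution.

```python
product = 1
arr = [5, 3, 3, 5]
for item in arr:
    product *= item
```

Let's trace through this code step by step.

Initialize: product = 1
Initialize: arr = [5, 3, 3, 5]
Entering loop: for item in arr:

After execution: product = 225
225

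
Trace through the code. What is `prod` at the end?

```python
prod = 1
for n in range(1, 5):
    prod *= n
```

Let's trace through this code step by step.

Initialize: prod = 1
Entering loop: for n in range(1, 5):

After execution: prod = 24
24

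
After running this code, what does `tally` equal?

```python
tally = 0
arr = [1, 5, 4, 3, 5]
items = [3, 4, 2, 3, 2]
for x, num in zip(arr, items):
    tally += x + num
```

Let's trace through this code step by step.

Initialize: tally = 0
Initialize: arr = [1, 5, 4, 3, 5]
Initialize: items = [3, 4, 2, 3, 2]
Entering loop: for x, num in zip(arr, items):

After execution: tally = 32
32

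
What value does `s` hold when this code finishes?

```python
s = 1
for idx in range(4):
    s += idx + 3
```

Let's trace through this code step by step.

Initialize: s = 1
Entering loop: for idx in range(4):

After execution: s = 19
19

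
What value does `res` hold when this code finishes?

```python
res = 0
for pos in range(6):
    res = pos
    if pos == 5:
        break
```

Let's trace through this code step by step.

Initialize: res = 0
Entering loop: for pos in range(6):

After execution: res = 5
5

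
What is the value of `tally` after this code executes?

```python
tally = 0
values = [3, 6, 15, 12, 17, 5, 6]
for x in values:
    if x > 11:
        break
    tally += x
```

Let's trace through this code step by step.

Initialize: tally = 0
Initialize: values = [3, 6, 15, 12, 17, 5, 6]
Entering loop: for x in values:

After execution: tally = 9
9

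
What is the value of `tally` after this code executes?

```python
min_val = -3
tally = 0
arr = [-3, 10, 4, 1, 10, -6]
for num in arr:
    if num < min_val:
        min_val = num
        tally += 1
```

Let's trace through this code step by step.

Initialize: min_val = -3
Initialize: tally = 0
Initialize: arr = [-3, 10, 4, 1, 10, -6]
Entering loop: for num in arr:

After execution: tally = 1
1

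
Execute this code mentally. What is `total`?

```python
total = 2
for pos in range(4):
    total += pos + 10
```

Let's trace through this code step by step.

Initialize: total = 2
Entering loop: for pos in range(4):

After execution: total = 48
48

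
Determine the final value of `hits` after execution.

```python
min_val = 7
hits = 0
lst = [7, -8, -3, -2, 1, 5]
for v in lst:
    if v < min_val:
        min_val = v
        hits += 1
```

Let's trace through this code step by step.

Initialize: min_val = 7
Initialize: hits = 0
Initialize: lst = [7, -8, -3, -2, 1, 5]
Entering loop: for v in lst:

After execution: hits = 1
1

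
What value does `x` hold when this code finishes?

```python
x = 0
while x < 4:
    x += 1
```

Let's trace through this code step by step.

Initialize: x = 0
Entering loop: while x < 4:

After execution: x = 4
4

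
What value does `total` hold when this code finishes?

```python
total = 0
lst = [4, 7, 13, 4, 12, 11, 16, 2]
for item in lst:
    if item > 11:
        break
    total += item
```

Let's trace through this code step by step.

Initialize: total = 0
Initialize: lst = [4, 7, 13, 4, 12, 11, 16, 2]
Entering loop: for item in lst:

After execution: total = 11
11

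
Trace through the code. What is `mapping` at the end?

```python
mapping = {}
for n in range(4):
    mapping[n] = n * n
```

Let's trace through this code step by step.

Initialize: mapping = {}
Entering loop: for n in range(4):

After execution: mapping = {0: 0, 1: 1, 2: 4, 3: 9}
{0: 0, 1: 1, 2: 4, 3: 9}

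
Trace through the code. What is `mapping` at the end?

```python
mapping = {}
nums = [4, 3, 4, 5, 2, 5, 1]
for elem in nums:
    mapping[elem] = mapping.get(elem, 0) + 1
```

Let's trace through this code step by step.

Initialize: mapping = {}
Initialize: nums = [4, 3, 4, 5, 2, 5, 1]
Entering loop: for elem in nums:

After execution: mapping = {4: 2, 3: 1, 5: 2, 2: 1, 1: 1}
{4: 2, 3: 1, 5: 2, 2: 1, 1: 1}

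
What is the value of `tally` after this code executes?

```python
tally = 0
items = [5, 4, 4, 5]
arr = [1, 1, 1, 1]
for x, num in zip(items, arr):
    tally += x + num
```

Let's trace through this code step by step.

Initialize: tally = 0
Initialize: items = [5, 4, 4, 5]
Initialize: arr = [1, 1, 1, 1]
Entering loop: for x, num in zip(items, arr):

After execution: tally = 22
22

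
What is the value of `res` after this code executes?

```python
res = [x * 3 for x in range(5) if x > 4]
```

Let's trace through this code step by step.

Initialize: res = [x * 3 for x in range(5) if x > 4]

After execution: res = []
[]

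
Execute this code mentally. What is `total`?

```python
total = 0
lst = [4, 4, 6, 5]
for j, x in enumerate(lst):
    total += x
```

Let's trace through this code step by step.

Initialize: total = 0
Initialize: lst = [4, 4, 6, 5]
Entering loop: for j, x in enumerate(lst):

After execution: total = 19
19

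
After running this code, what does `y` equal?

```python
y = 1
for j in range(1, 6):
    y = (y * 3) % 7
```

Let's trace through this code step by step.

Initialize: y = 1
Entering loop: for j in range(1, 6):

After execution: y = 5
5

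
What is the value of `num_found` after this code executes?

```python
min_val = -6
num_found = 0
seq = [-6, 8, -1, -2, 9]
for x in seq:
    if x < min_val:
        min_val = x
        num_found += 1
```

Let's trace through this code step by step.

Initialize: min_val = -6
Initialize: num_found = 0
Initialize: seq = [-6, 8, -1, -2, 9]
Entering loop: for x in seq:

After execution: num_found = 0
0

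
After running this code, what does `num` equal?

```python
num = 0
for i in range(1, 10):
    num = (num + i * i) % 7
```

Let's trace through this code step by step.

Initialize: num = 0
Entering loop: for i in range(1, 10):

After execution: num = 5
5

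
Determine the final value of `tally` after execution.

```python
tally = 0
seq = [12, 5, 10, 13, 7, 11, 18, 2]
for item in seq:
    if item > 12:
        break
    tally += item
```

Let's trace through this code step by step.

Initialize: tally = 0
Initialize: seq = [12, 5, 10, 13, 7, 11, 18, 2]
Entering loop: for item in seq:

After execution: tally = 27
27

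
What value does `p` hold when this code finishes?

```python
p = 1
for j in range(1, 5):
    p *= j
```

Let's trace through this code step by step.

Initialize: p = 1
Entering loop: for j in range(1, 5):

After execution: p = 24
24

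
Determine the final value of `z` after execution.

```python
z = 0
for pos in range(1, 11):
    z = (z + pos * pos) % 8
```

Let's trace through this code step by step.

Initialize: z = 0
Entering loop: for pos in range(1, 11):

After execution: z = 1
1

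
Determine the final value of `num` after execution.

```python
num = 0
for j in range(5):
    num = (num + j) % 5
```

Let's trace through this code step by step.

Initialize: num = 0
Entering loop: for j in range(5):

After execution: num = 0
0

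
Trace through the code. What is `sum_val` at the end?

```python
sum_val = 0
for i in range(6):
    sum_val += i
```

Let's trace through this code step by step.

Initialize: sum_val = 0
Entering loop: for i in range(6):

After execution: sum_val = 15
15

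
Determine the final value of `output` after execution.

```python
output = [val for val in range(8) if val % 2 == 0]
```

Let's trace through this code step by step.

Initialize: output = [val for val in range(8) if val % 2 == 0]

After execution: output = [0, 2, 4, 6]
[0, 2, 4, 6]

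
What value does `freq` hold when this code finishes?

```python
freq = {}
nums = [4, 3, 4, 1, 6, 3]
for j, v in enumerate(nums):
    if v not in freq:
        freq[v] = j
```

Let's trace through this code step by step.

Initialize: freq = {}
Initialize: nums = [4, 3, 4, 1, 6, 3]
Entering loop: for j, v in enumerate(nums):

After execution: freq = {4: 0, 3: 1, 1: 3, 6: 4}
{4: 0, 3: 1, 1: 3, 6: 4}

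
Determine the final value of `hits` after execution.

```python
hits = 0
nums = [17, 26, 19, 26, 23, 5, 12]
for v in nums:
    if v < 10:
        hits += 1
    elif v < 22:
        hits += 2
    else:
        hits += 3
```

Let's trace through this code step by step.

Initialize: hits = 0
Initialize: nums = [17, 26, 19, 26, 23, 5, 12]
Entering loop: for v in nums:

After execution: hits = 16
16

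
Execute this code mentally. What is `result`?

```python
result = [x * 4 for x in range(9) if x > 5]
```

Let's trace through this code step by step.

Initialize: result = [x * 4 for x in range(9) if x > 5]

After execution: result = [24, 28, 32]
[24, 28, 32]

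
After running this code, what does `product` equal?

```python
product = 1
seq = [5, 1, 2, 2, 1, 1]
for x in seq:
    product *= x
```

Let's trace through this code step by step.

Initialize: product = 1
Initialize: seq = [5, 1, 2, 2, 1, 1]
Entering loop: for x in seq:

After execution: product = 20
20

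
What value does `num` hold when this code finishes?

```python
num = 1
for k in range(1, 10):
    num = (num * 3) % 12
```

Let's trace through this code step by step.

Initialize: num = 1
Entering loop: for k in range(1, 10):

After execution: num = 3
3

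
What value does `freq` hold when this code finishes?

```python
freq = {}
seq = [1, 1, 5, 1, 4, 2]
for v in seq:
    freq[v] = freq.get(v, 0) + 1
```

Let's trace through this code step by step.

Initialize: freq = {}
Initialize: seq = [1, 1, 5, 1, 4, 2]
Entering loop: for v in seq:

After execution: freq = {1: 3, 5: 1, 4: 1, 2: 1}
{1: 3, 5: 1, 4: 1, 2: 1}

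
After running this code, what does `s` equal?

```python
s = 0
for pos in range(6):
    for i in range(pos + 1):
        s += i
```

Let's trace through this code step by step.

Initialize: s = 0
Entering loop: for pos in range(6):

After execution: s = 35
35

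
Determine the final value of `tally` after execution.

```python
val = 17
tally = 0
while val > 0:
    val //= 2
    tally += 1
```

Let's trace through this code step by step.

Initialize: val = 17
Initialize: tally = 0
Entering loop: while val > 0:

After execution: tally = 5
5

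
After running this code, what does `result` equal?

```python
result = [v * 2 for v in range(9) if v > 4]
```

Let's trace through this code step by step.

Initialize: result = [v * 2 for v in range(9) if v > 4]

After execution: result = [10, 12, 14, 16]
[10, 12, 14, 16]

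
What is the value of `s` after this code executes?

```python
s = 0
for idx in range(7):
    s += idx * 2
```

Let's trace through this code step by step.

Initialize: s = 0
Entering loop: for idx in range(7):

After execution: s = 42
42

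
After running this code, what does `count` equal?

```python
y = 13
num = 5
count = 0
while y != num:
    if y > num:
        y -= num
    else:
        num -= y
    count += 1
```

Let's trace through this code step by step.

Initialize: y = 13
Initialize: num = 5
Initialize: count = 0
Entering loop: while y != num:

After execution: count = 5
5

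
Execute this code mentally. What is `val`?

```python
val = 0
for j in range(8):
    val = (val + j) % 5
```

Let's trace through this code step by step.

Initialize: val = 0
Entering loop: for j in range(8):

After execution: val = 3
3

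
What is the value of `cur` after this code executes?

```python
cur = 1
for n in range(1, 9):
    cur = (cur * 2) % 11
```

Let's trace through this code step by step.

Initialize: cur = 1
Entering loop: for n in range(1, 9):

After execution: cur = 3
3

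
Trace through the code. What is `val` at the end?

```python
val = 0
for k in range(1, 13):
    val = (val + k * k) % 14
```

Let's trace through this code step by step.

Initialize: val = 0
Entering loop: for k in range(1, 13):

After execution: val = 6
6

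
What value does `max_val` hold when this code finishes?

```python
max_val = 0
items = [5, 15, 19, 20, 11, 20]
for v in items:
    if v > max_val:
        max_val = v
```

Let's trace through this code step by step.

Initialize: max_val = 0
Initialize: items = [5, 15, 19, 20, 11, 20]
Entering loop: for v in items:

After execution: max_val = 20
20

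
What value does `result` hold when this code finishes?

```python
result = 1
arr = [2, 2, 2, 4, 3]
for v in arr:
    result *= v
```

Let's trace through this code step by step.

Initialize: result = 1
Initialize: arr = [2, 2, 2, 4, 3]
Entering loop: for v in arr:

After execution: result = 96
96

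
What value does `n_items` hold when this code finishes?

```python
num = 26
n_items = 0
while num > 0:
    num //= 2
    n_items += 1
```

Let's trace through this code step by step.

Initialize: num = 26
Initialize: n_items = 0
Entering loop: while num > 0:

After execution: n_items = 5
5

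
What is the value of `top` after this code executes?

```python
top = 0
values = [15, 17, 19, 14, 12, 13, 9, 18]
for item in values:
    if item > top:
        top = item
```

Let's trace through this code step by step.

Initialize: top = 0
Initialize: values = [15, 17, 19, 14, 12, 13, 9, 18]
Entering loop: for item in values:

After execution: top = 19
19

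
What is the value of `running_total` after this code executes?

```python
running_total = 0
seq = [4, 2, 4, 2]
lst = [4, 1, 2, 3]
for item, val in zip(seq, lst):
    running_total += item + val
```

Let's trace through this code step by step.

Initialize: running_total = 0
Initialize: seq = [4, 2, 4, 2]
Initialize: lst = [4, 1, 2, 3]
Entering loop: for item, val in zip(seq, lst):

After execution: running_total = 22
22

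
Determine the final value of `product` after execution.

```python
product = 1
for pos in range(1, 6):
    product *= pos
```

Let's trace through this code step by step.

Initialize: product = 1
Entering loop: for pos in range(1, 6):

After execution: product = 120
120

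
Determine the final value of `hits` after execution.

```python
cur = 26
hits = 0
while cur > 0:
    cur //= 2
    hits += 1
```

Let's trace through this code step by step.

Initialize: cur = 26
Initialize: hits = 0
Entering loop: while cur > 0:

After execution: hits = 5
5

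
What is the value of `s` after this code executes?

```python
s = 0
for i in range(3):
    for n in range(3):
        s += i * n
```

Let's trace through this code step by step.

Initialize: s = 0
Entering loop: for i in range(3):

After execution: s = 9
9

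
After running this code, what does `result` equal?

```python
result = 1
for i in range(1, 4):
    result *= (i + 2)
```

Let's trace through this code step by step.

Initialize: result = 1
Entering loop: for i in range(1, 4):

After execution: result = 60
60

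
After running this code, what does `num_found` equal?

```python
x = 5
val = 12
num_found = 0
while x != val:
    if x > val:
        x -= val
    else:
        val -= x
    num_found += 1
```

Let's trace through this code step by step.

Initialize: x = 5
Initialize: val = 12
Initialize: num_found = 0
Entering loop: while x != val:

After execution: num_found = 5
5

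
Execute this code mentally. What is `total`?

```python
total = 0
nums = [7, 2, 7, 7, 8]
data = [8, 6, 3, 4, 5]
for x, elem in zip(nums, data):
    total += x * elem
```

Let's trace through this code step by step.

Initialize: total = 0
Initialize: nums = [7, 2, 7, 7, 8]
Initialize: data = [8, 6, 3, 4, 5]
Entering loop: for x, elem in zip(nums, data):

After execution: total = 157
157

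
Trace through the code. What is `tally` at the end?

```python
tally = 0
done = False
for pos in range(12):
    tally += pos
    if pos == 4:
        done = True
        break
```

Let's trace through this code step by step.

Initialize: tally = 0
Initialize: done = False
Entering loop: for pos in range(12):

After execution: tally = 10
10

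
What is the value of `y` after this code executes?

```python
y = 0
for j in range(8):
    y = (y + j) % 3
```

Let's trace through this code step by step.

Initialize: y = 0
Entering loop: for j in range(8):

After execution: y = 1
1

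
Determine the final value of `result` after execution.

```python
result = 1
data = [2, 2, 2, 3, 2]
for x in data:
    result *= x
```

Let's trace through this code step by step.

Initialize: result = 1
Initialize: data = [2, 2, 2, 3, 2]
Entering loop: for x in data:

After execution: result = 48
48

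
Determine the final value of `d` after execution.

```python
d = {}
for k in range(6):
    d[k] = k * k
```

Let's trace through this code step by step.

Initialize: d = {}
Entering loop: for k in range(6):

After execution: d = {0: 0, 1: 1, 2: 4, 3: 9, 4: 16, 5: 25}
{0: 0, 1: 1, 2: 4, 3: 9, 4: 16, 5: 25}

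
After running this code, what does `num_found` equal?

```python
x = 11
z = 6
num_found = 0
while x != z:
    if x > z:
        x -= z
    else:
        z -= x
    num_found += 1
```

Let's trace through this code step by step.

Initialize: x = 11
Initialize: z = 6
Initialize: num_found = 0
Entering loop: while x != z:

After execution: num_found = 6
6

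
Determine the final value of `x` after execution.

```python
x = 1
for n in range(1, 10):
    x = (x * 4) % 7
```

Let's trace through this code step by step.

Initialize: x = 1
Entering loop: for n in range(1, 10):

After execution: x = 1
1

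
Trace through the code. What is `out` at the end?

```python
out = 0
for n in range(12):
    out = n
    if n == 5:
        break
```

Let's trace through this code step by step.

Initialize: out = 0
Entering loop: for n in range(12):

After execution: out = 5
5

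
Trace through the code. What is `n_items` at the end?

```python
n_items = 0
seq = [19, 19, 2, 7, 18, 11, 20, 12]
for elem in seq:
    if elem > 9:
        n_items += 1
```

Let's trace through this code step by step.

Initialize: n_items = 0
Initialize: seq = [19, 19, 2, 7, 18, 11, 20, 12]
Entering loop: for elem in seq:

After execution: n_items = 6
6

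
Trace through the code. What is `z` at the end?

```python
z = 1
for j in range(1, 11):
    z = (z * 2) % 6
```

Let's trace through this code step by step.

Initialize: z = 1
Entering loop: for j in range(1, 11):

After execution: z = 4
4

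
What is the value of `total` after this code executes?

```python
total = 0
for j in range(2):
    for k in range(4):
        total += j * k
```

Let's trace through this code step by step.

Initialize: total = 0
Entering loop: for j in range(2):

After execution: total = 6
6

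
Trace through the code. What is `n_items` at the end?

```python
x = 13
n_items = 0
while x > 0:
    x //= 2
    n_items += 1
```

Let's trace through this code step by step.

Initialize: x = 13
Initialize: n_items = 0
Entering loop: while x > 0:

After execution: n_items = 4
4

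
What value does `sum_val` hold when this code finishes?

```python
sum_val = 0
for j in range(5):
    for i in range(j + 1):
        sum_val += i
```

Let's trace through this code step by step.

Initialize: sum_val = 0
Entering loop: for j in range(5):

After execution: sum_val = 20
20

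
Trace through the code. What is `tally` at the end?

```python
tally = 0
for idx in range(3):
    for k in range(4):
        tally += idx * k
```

Let's trace through this code step by step.

Initialize: tally = 0
Entering loop: for idx in range(3):

After execution: tally = 18
18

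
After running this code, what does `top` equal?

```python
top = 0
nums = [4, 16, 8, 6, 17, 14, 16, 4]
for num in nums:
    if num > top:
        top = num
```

Let's trace through this code step by step.

Initialize: top = 0
Initialize: nums = [4, 16, 8, 6, 17, 14, 16, 4]
Entering loop: for num in nums:

After execution: top = 17
17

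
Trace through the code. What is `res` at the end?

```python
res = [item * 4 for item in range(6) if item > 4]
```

Let's trace through this code step by step.

Initialize: res = [item * 4 for item in range(6) if item > 4]

After execution: res = [20]
[20]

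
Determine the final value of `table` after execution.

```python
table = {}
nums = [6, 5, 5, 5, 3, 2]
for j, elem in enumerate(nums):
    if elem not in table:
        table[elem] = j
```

Let's trace through this code step by step.

Initialize: table = {}
Initialize: nums = [6, 5, 5, 5, 3, 2]
Entering loop: for j, elem in enumerate(nums):

After execution: table = {6: 0, 5: 1, 3: 4, 2: 5}
{6: 0, 5: 1, 3: 4, 2: 5}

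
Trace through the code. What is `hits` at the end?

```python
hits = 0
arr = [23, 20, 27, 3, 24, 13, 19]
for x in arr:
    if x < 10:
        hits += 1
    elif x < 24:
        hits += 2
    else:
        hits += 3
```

Let's trace through this code step by step.

Initialize: hits = 0
Initialize: arr = [23, 20, 27, 3, 24, 13, 19]
Entering loop: for x in arr:

After execution: hits = 15
15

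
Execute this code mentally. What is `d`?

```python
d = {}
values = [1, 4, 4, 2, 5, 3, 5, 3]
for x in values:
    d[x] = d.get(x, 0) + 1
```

Let's trace through this code step by step.

Initialize: d = {}
Initialize: values = [1, 4, 4, 2, 5, 3, 5, 3]
Entering loop: for x in values:

After execution: d = {1: 1, 4: 2, 2: 1, 5: 2, 3: 2}
{1: 1, 4: 2, 2: 1, 5: 2, 3: 2}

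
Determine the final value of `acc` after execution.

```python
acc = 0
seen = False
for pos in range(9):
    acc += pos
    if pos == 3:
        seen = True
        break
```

Let's trace through this code step by step.

Initialize: acc = 0
Initialize: seen = False
Entering loop: for pos in range(9):

After execution: acc = 6
6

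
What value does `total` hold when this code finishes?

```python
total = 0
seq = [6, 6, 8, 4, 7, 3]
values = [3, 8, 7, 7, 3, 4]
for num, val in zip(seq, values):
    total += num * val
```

Let's trace through this code step by step.

Initialize: total = 0
Initialize: seq = [6, 6, 8, 4, 7, 3]
Initialize: values = [3, 8, 7, 7, 3, 4]
Entering loop: for num, val in zip(seq, values):

After execution: total = 183
183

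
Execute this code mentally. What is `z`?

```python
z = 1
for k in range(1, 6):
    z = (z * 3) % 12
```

Let's trace through this code step by step.

Initialize: z = 1
Entering loop: for k in range(1, 6):

After execution: z = 3
3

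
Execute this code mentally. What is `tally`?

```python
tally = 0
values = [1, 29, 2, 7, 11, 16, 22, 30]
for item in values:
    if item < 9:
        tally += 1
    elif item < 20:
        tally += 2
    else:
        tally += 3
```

Let's trace through this code step by step.

Initialize: tally = 0
Initialize: values = [1, 29, 2, 7, 11, 16, 22, 30]
Entering loop: for item in values:

After execution: tally = 16
16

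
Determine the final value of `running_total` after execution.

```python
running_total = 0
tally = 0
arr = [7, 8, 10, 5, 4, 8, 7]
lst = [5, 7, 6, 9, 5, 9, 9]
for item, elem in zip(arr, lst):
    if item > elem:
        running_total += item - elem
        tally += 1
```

Let's trace through this code step by step.

Initialize: running_total = 0
Initialize: tally = 0
Initialize: arr = [7, 8, 10, 5, 4, 8, 7]
Initialize: lst = [5, 7, 6, 9, 5, 9, 9]
Entering loop: for item, elem in zip(arr, lst):

After execution: running_total = 7
7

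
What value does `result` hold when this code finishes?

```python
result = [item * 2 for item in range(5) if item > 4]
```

Let's trace through this code step by step.

Initialize: result = [item * 2 for item in range(5) if item > 4]

After execution: result = []
[]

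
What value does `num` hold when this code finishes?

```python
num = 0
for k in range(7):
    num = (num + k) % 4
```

Let's trace through this code step by step.

Initialize: num = 0
Entering loop: for k in range(7):

After execution: num = 1
1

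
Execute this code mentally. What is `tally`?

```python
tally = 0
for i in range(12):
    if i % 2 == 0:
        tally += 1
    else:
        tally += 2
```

Let's trace through this code step by step.

Initialize: tally = 0
Entering loop: for i in range(12):

After execution: tally = 18
18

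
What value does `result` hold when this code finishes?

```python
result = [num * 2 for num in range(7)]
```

Let's trace through this code step by step.

Initialize: result = [num * 2 for num in range(7)]

After execution: result = [0, 2, 4, 6, 8, 10, 12]
[0, 2, 4, 6, 8, 10, 12]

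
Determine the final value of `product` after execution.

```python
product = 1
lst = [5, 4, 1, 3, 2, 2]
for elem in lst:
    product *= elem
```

Let's trace through this code step by step.

Initialize: product = 1
Initialize: lst = [5, 4, 1, 3, 2, 2]
Entering loop: for elem in lst:

After execution: product = 240
240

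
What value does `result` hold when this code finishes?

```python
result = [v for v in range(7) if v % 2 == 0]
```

Let's trace through this code step by step.

Initialize: result = [v for v in range(7) if v % 2 == 0]

After execution: result = [0, 2, 4, 6]
[0, 2, 4, 6]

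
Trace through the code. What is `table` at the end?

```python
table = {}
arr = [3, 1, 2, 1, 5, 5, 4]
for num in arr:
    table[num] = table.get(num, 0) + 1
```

Let's trace through this code step by step.

Initialize: table = {}
Initialize: arr = [3, 1, 2, 1, 5, 5, 4]
Entering loop: for num in arr:

After execution: table = {3: 1, 1: 2, 2: 1, 5: 2, 4: 1}
{3: 1, 1: 2, 2: 1, 5: 2, 4: 1}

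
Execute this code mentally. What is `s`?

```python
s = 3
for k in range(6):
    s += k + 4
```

Let's trace through this code step by step.

Initialize: s = 3
Entering loop: for k in range(6):

After execution: s = 42
42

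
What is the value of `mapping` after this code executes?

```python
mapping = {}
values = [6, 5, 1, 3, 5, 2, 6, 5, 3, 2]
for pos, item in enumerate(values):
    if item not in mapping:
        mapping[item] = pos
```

Let's trace through this code step by step.

Initialize: mapping = {}
Initialize: values = [6, 5, 1, 3, 5, 2, 6, 5, 3, 2]
Entering loop: for pos, item in enumerate(values):

After execution: mapping = {6: 0, 5: 1, 1: 2, 3: 3, 2: 5}
{6: 0, 5: 1, 1: 2, 3: 3, 2: 5}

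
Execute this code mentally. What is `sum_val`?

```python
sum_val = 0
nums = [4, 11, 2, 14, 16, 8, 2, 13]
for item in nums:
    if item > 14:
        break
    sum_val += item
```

Let's trace through this code step by step.

Initialize: sum_val = 0
Initialize: nums = [4, 11, 2, 14, 16, 8, 2, 13]
Entering loop: for item in nums:

After execution: sum_val = 31
31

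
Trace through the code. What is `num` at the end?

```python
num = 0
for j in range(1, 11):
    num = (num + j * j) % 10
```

Let's trace through this code step by step.

Initialize: num = 0
Entering loop: for j in range(1, 11):

After execution: num = 5
5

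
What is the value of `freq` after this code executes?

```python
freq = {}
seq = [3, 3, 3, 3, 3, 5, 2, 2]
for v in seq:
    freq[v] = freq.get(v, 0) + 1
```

Let's trace through this code step by step.

Initialize: freq = {}
Initialize: seq = [3, 3, 3, 3, 3, 5, 2, 2]
Entering loop: for v in seq:

After execution: freq = {3: 5, 5: 1, 2: 2}
{3: 5, 5: 1, 2: 2}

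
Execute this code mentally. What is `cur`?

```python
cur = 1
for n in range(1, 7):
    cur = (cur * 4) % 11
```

Let's trace through this code step by step.

Initialize: cur = 1
Entering loop: for n in range(1, 7):

After execution: cur = 4
4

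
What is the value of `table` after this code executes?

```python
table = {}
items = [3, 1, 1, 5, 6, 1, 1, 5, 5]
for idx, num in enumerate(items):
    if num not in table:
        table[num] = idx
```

Let's trace through this code step by step.

Initialize: table = {}
Initialize: items = [3, 1, 1, 5, 6, 1, 1, 5, 5]
Entering loop: for idx, num in enumerate(items):

After execution: table = {3: 0, 1: 1, 5: 3, 6: 4}
{3: 0, 1: 1, 5: 3, 6: 4}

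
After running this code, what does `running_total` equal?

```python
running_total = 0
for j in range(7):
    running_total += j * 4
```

Let's trace through this code step by step.

Initialize: running_total = 0
Entering loop: for j in range(7):

After execution: running_total = 84
84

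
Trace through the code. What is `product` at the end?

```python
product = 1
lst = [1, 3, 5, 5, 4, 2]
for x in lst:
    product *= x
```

Let's trace through this code step by step.

Initialize: product = 1
Initialize: lst = [1, 3, 5, 5, 4, 2]
Entering loop: for x in lst:

After execution: product = 600
600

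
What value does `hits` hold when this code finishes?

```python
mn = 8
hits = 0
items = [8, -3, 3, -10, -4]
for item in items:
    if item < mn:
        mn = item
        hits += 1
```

Let's trace through this code step by step.

Initialize: mn = 8
Initialize: hits = 0
Initialize: items = [8, -3, 3, -10, -4]
Entering loop: for item in items:

After execution: hits = 2
2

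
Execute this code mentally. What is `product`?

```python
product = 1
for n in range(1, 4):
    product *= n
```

Let's trace through this code step by step.

Initialize: product = 1
Entering loop: for n in range(1, 4):

After execution: product = 6
6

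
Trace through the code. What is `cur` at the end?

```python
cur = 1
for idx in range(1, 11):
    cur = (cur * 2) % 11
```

Let's trace through this code step by step.

Initialize: cur = 1
Entering loop: for idx in range(1, 11):

After execution: cur = 1
1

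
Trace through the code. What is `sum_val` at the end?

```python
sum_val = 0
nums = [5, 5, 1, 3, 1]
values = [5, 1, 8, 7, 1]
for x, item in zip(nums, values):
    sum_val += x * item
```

Let's trace through this code step by step.

Initialize: sum_val = 0
Initialize: nums = [5, 5, 1, 3, 1]
Initialize: values = [5, 1, 8, 7, 1]
Entering loop: for x, item in zip(nums, values):

After execution: sum_val = 60
60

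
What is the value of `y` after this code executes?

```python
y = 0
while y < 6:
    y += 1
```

Let's trace through this code step by step.

Initialize: y = 0
Entering loop: while y < 6:

After execution: y = 6
6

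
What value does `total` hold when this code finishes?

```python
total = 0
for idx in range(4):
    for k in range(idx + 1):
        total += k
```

Let's trace through this code step by step.

Initialize: total = 0
Entering loop: for idx in range(4):

After execution: total = 10
10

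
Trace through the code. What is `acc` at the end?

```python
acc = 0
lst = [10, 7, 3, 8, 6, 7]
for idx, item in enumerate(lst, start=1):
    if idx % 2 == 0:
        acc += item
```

Let's trace through this code step by step.

Initialize: acc = 0
Initialize: lst = [10, 7, 3, 8, 6, 7]
Entering loop: for idx, item in enumerate(lst, start=1):

After execution: acc = 22
22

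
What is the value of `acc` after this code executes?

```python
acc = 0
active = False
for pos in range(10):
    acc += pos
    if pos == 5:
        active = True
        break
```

Let's trace through this code step by step.

Initialize: acc = 0
Initialize: active = False
Entering loop: for pos in range(10):

After execution: acc = 15
15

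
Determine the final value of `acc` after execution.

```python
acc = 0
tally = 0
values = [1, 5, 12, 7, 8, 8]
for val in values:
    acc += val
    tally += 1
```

Let's trace through this code step by step.

Initialize: acc = 0
Initialize: tally = 0
Initialize: values = [1, 5, 12, 7, 8, 8]
Entering loop: for val in values:

After execution: acc = 41
41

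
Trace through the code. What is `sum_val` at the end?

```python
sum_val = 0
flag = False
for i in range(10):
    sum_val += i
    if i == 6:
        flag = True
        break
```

Let's trace through this code step by step.

Initialize: sum_val = 0
Initialize: flag = False
Entering loop: for i in range(10):

After execution: sum_val = 21
21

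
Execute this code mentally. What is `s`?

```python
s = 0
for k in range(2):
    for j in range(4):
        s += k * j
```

Let's trace through this code step by step.

Initialize: s = 0
Entering loop: for k in range(2):

After execution: s = 6
6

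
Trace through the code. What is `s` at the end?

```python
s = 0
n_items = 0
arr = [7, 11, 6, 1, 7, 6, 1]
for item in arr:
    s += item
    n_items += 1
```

Let's trace through this code step by step.

Initialize: s = 0
Initialize: n_items = 0
Initialize: arr = [7, 11, 6, 1, 7, 6, 1]
Entering loop: for item in arr:

After execution: s = 39
39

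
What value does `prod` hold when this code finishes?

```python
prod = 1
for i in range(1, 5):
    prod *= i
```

Let's trace through this code step by step.

Initialize: prod = 1
Entering loop: for i in range(1, 5):

After execution: prod = 24
24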